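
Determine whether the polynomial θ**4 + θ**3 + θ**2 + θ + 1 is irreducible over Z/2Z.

Write m(θ) = θ**4 + θ**3 + θ**2 + θ + 1.
Check for roots in Z/2Z: m(0) = 1; m(1) = 1.
No roots, so no linear factors.
Monic irreducibles of degree 2 over GF(2): θ**2 + θ + 1.
None of them divide m (all give nonzero remainder).
No irreducible factor of degree ≤ 2 exists, so m is irreducible over GF(2).

Yes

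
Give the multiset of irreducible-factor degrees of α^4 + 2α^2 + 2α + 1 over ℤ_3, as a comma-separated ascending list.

1, 3

Write f(α) = α^4 + 2α^2 + 2α + 1.
Roots in ℤ_3: f(0) = 1; f(1) = 0 → root; f(2) = 2.
Linear factors from roots: (α + 2).
Complete factorization: f(α) = (α + 2)·(α^3 + α^2 + 2).
Factor degrees with multiplicity: 1 + 3 = 4.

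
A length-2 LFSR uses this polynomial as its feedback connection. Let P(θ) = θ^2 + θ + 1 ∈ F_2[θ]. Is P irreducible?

Check for roots in F_2: P(0) = 1; P(1) = 1.
No roots. A degree-2 polynomial over a field with no linear factor is irreducible.

Yes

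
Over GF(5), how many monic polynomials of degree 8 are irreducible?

48750

By the necklace-counting formula, N_5(8) = (1/8) Σ_{d|8} μ(8/d)·5^d.
Divisors of 8: 1, 2, 4, 8; μ(8/d) for each: 0, 0, -1, 1.
Σ = − 5^4 + 5^8 = 390000.
N = 390000/8 = 48750.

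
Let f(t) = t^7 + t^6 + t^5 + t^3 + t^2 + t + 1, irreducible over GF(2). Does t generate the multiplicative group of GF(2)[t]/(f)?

|GF(2^7)^×| = 2^7 − 1 = 127. Prime factorization: 127 = 127.
f is primitive ⇔ t has order 127 in GF(2)[t]/(f), i.e. t^(127/q) ≠ 1 for each prime q | 127.
t^(1) mod f = t.
None equal 1, so t has full order 127; f is primitive.

Yes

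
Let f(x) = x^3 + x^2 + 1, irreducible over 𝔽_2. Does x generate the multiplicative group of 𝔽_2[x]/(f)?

|GF(2^3)^×| = 2^3 − 1 = 7. Prime factorization: 7 = 7.
f is primitive ⇔ x has order 7 in GF(2)[x]/(f), i.e. x^(7/q) ≠ 1 for each prime q | 7.
x^(1) mod f = x.
None equal 1, so x has full order 7; f is primitive.

Yes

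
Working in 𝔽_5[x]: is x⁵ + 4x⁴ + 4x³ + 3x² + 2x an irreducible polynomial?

No

Write m(x) = x⁵ + 4x⁴ + 4x³ + 3x² + 2x.
Check for roots in 𝔽_5: m(0) = 0 → root; m(1) = 4; m(2) = 4; m(3) = 3; m(4) = 0 → root.
m(0) = 0, so (x) divides m(x); m is reducible.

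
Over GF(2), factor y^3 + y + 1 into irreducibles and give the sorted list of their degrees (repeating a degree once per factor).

Write g(y) = y^3 + y + 1.
Roots in GF(2): g(0) = 1; g(1) = 1.
Complete factorization: g(y) = (y^3 + y + 1).
Factor degrees with multiplicity: 3 = 3.

3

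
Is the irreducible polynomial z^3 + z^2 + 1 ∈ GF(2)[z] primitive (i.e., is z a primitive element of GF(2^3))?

Write f(z) = z^3 + z^2 + 1.
|GF(2^3)^×| = 2^3 − 1 = 7. Prime factorization: 7 = 7.
f is primitive ⇔ z has order 7 in GF(2)[z]/(f), i.e. z^(7/q) ≠ 1 for each prime q | 7.
z^(1) mod f = z.
None equal 1, so z has full order 7; f is primitive.

Yes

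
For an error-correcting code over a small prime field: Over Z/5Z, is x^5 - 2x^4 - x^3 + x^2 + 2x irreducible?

Write P(x) = x^5 - 2x^4 - x^3 + x^2 + 2x.
Check for roots in Z/5Z: P(0) = 0 → root; P(1) = 1; P(2) = 0 → root; P(3) = 4; P(4) = 2.
P(0) = 0, so (x) divides P(x); P is reducible.

No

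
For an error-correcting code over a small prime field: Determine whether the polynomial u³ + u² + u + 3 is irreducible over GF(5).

Yes

Write g(u) = u³ + u² + u + 3.
Check for roots in GF(5): g(0) = 3; g(1) = 1; g(2) = 2; g(3) = 2; g(4) = 2.
No roots. A degree-3 polynomial over a field with no linear factor is irreducible.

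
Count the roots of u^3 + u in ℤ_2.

2

Write f(u) = u^3 + u.
Evaluate at each of the 2 elements of ℤ_2:
f(0) = 0 → root; f(1) = 0 → root.
Roots: {0, 1}.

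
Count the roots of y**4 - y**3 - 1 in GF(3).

Write g(y) = y**4 - y**3 - 1.
Evaluate at each of the 3 elements of GF(3):
g(0) = 2; g(1) = 2; g(2) = 1.
No element is a root.

0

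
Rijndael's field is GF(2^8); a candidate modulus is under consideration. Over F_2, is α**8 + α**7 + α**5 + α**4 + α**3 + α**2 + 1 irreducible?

Write h(α) = α**8 + α**7 + α**5 + α**4 + α**3 + α**2 + 1.
Check for roots in F_2: h(0) = 1; h(1) = 1.
No roots, so no linear factors.
Monic irreducibles of degree 2 over GF(2): α**2 + α + 1.
None of them divide h (all give nonzero remainder).
Monic irreducibles of degree 3 over GF(2): α**3 + α + 1, α**3 + α**2 + 1.
None of them divide h (all give nonzero remainder).
Monic irreducibles of degree 4 over GF(2): α**4 + α + 1, α**4 + α**3 + 1, α**4 + α**3 + α**2 + α + 1.
None of them divide h (all give nonzero remainder).
No irreducible factor of degree ≤ 4 exists, so h is irreducible over GF(2).

Yes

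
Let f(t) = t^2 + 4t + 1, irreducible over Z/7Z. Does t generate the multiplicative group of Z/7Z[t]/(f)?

|GF(7^2)^×| = 7^2 − 1 = 48. Prime factorization: 48 = 2^4·3.
f is primitive ⇔ t has order 48 in GF(7)[t]/(f), i.e. t^(48/q) ≠ 1 for each prime q | 48.
t^(24) mod f = 1
t^(16) mod f = 1
Since t^(24) = 1, the order of t divides 24 < 48; not primitive.

No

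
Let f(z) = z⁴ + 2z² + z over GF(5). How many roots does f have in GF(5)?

Evaluate at each of the 5 elements of GF(5):
f(0) = 0 → root; f(1) = 4; f(2) = 1; f(3) = 2; f(4) = 2.
Roots: {0}.

1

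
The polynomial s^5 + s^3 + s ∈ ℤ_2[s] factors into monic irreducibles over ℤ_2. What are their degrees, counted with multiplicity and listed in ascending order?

1, 2, 2

Write h(s) = s^5 + s^3 + s.
Roots in ℤ_2: h(0) = 0 → root; h(1) = 1.
Linear factors from roots: (s).
Complete factorization: h(s) = (s)·(s^2 + s + 1)^2.
Factor degrees with multiplicity: 1 + 2 + 2 = 5.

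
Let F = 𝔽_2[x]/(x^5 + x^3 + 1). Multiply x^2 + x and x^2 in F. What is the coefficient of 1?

0

Multiply in 𝔽_2[x]: (x^2 + x)·(x^2) = x^4 + x^3.
Reduced: x^4 + x^3.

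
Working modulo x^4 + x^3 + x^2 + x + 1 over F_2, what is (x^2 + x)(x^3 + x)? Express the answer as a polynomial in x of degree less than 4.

Multiply in F_2[x]: (x^2 + x)·(x^3 + x) = x^5 + x^4 + x^3 + x^2.
Reduce using x^4 ≡ x^3 + x^2 + x + 1 (mod x^4 + x^3 + x^2 + x + 1).
Reduced: x.

x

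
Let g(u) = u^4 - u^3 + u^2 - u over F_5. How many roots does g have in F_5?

Evaluate at each of the 5 elements of F_5:
g(0) = 0 → root; g(1) = 0 → root; g(2) = 0 → root; g(3) = 0 → root; g(4) = 4.
Roots: {0, 1, 2, 3}.

4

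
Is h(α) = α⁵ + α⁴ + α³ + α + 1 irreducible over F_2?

Yes

Check for roots in F_2: h(0) = 1; h(1) = 1.
No roots, so no linear factors.
Monic irreducibles of degree 2 over GF(2): α² + α + 1.
None of them divide h (all give nonzero remainder).
No irreducible factor of degree ≤ 2 exists, so h is irreducible over GF(2).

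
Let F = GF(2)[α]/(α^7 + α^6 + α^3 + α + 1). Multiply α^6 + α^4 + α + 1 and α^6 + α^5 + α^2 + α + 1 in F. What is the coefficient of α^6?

0

Multiply in GF(2)[α]: (α^6 + α^4 + α + 1)·(α^6 + α^5 + α^2 + α + 1) = α^12 + α^11 + α^10 + α^9 + α^8 + α^4 + α^3 + 1.
Reduce using α^7 ≡ α^6 + α^3 + α + 1 (mod α^7 + α^6 + α^3 + α + 1).
Reduced: α^5 + 1.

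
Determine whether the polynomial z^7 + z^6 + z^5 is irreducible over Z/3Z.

Write g(z) = z^7 + z^6 + z^5.
Check for roots in Z/3Z: g(0) = 0 → root; g(1) = 0 → root; g(2) = 2.
g(0) = 0, so (z) divides g(z); g is reducible.

No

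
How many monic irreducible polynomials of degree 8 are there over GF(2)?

By the necklace-counting formula, N_2(8) = (1/8) Σ_{d|8} μ(8/d)·2^d.
Divisors of 8: 1, 2, 4, 8; μ(8/d) for each: 0, 0, -1, 1.
Σ = − 2^4 + 2^8 = 240.
N = 240/8 = 30.

30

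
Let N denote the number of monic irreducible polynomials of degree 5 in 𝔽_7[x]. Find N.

By the necklace-counting formula, N_7(5) = (1/5) Σ_{d|5} μ(5/d)·7^d.
Divisors of 5: 1, 5; μ(5/d) for each: -1, 1.
Σ = − 7^1 + 7^5 = 16800.
N = 16800/5 = 3360.

3360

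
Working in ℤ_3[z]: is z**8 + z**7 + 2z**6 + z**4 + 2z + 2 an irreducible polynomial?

No

Write m(z) = z**8 + z**7 + 2z**6 + z**4 + 2z + 2.
Check for roots in ℤ_3: m(0) = 2; m(1) = 0 → root; m(2) = 0 → root.
m(1) = 0, so (z − 1) divides m(z); m is reducible.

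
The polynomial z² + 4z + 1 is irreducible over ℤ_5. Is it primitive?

No

Write f(z) = z² + 4z + 1.
|GF(5^2)^×| = 5^2 − 1 = 24. Prime factorization: 24 = 2^3·3.
f is primitive ⇔ z has order 24 in GF(5)[z]/(f), i.e. z^(24/q) ≠ 1 for each prime q | 24.
z^(12) mod f = 1
z^(8) mod f = z + 4.
Since z^(12) = 1, the order of z divides 12 < 24; not primitive.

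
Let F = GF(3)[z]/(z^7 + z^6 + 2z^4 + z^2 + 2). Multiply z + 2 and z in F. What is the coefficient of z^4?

0

Multiply in GF(3)[z]: (z + 2)·(z) = z^2 + 2z.
Reduced: z^2 + 2z.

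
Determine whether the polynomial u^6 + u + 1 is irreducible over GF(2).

Yes

Write P(u) = u^6 + u + 1.
Check for roots in GF(2): P(0) = 1; P(1) = 1.
No roots, so no linear factors.
Monic irreducibles of degree 2 over GF(2): u^2 + u + 1.
None of them divide P (all give nonzero remainder).
Monic irreducibles of degree 3 over GF(2): u^3 + u + 1, u^3 + u^2 + 1.
None of them divide P (all give nonzero remainder).
No irreducible factor of degree ≤ 3 exists, so P is irreducible over GF(2).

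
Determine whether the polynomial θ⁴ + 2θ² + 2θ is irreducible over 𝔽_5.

Write f(θ) = θ⁴ + 2θ² + 2θ.
Check for roots in 𝔽_5: f(0) = 0 → root; f(1) = 0 → root; f(2) = 3; f(3) = 0 → root; f(4) = 1.
f(0) = 0, so (θ) divides f(θ); f is reducible.

No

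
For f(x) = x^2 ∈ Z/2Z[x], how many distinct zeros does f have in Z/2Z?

1

Evaluate at each of the 2 elements of Z/2Z:
f(0) = 0 → root; f(1) = 1.
Roots: {0}.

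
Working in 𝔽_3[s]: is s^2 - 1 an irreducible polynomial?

No

Write f(s) = s^2 - 1.
Check for roots in 𝔽_3: f(0) = 2; f(1) = 0 → root; f(2) = 0 → root.
f(1) = 0, so (s − 1) divides f(s); f is reducible.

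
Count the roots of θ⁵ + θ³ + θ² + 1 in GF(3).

1

Write h(θ) = θ⁵ + θ³ + θ² + 1.
Evaluate at each of the 3 elements of GF(3):
h(0) = 1; h(1) = 1; h(2) = 0 → root.
Roots: {2}.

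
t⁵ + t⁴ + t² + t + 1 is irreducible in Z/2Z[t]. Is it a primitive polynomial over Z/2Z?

Yes

Write f(t) = t⁵ + t⁴ + t² + t + 1.
|GF(2^5)^×| = 2^5 − 1 = 31. Prime factorization: 31 = 31.
f is primitive ⇔ t has order 31 in GF(2)[t]/(f), i.e. t^(31/q) ≠ 1 for each prime q | 31.
t^(1) mod f = t.
None equal 1, so t has full order 31; f is primitive.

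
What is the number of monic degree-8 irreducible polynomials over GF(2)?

30

Gauss's count: N_{2}(8) = (1/8) Σ_{d|8} μ(8/d)·2^d.
Divisors of 8: 1, 2, 4, 8; μ(8/d) for each: 0, 0, -1, 1.
Σ = − 2^4 + 2^8 = 240.
N = 240/8 = 30.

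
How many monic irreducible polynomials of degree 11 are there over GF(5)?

4438920

The number of monic irreducibles of degree 11 over GF(5) is (1/11)·Σ_{d∣11} μ(11/d) 5^d.
Divisors of 11: 1, 11; μ(11/d) for each: -1, 1.
Σ = − 5^1 + 5^11 = 48828120.
N = 48828120/11 = 4438920.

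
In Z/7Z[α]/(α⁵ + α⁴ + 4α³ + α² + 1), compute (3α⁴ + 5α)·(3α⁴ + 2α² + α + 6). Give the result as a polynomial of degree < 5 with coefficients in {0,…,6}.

Multiply in Z/7Z[α]: (3α⁴ + 5α)·(3α⁴ + 2α² + α + 6) = 2α⁸ + 6α⁶ + 4α⁵ + 4α⁴ + 3α³ + 5α² + 2α.
Reduce using α⁵ ≡ 6α⁴ + 3α³ + 6α² + 6 (mod α⁵ + α⁴ + 4α³ + α² + 1).
Reduced: 3α⁴ + 3α³ + 4α² + 2α + 4.

3α^4 + 3α^3 + 4α^2 + 2α + 4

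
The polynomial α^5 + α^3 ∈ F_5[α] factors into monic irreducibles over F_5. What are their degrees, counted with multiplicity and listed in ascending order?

1, 1, 1, 1, 1

Write f(α) = α^5 + α^3.
Roots in F_5: f(0) = 0 → root; f(1) = 2; f(2) = 0 → root; f(3) = 0 → root; f(4) = 3.
Linear factors from roots: (α), (α + 3), (α + 2).
Complete factorization: f(α) = (α + 2)·(α + 3)·(α)^3.
Factor degrees with multiplicity: 1 + 1 + 1 + 1 + 1 = 5.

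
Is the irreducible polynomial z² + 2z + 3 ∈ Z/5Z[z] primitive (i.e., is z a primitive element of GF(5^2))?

Write f(z) = z² + 2z + 3.
|GF(5^2)^×| = 5^2 − 1 = 24. Prime factorization: 24 = 2^3·3.
f is primitive ⇔ z has order 24 in GF(5)[z]/(f), i.e. z^(24/q) ≠ 1 for each prime q | 24.
z^(12) mod f = 4.
z^(8) mod f = 4z + 1.
None equal 1, so z has full order 24; f is primitive.

Yes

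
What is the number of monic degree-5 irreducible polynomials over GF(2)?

6

x^(2^5) − x is the product of all monic irreducibles of degree dividing 5; Möbius inversion gives N = (1/5) Σ μ(5/d)·2^d.
Divisors of 5: 1, 5; μ(5/d) for each: -1, 1.
Σ = − 2^1 + 2^5 = 30.
N = 30/5 = 6.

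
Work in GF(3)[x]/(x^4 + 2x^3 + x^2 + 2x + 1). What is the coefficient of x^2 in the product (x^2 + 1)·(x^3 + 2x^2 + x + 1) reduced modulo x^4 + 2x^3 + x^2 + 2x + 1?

1

Multiply in GF(3)[x]: (x^2 + 1)·(x^3 + 2x^2 + x + 1) = x^5 + 2x^4 + 2x^3 + x + 1.
Reduce using x^4 ≡ x^3 + 2x^2 + x + 2 (mod x^4 + 2x^3 + x^2 + 2x + 1).
Reduced: x^3 + x^2 + 1.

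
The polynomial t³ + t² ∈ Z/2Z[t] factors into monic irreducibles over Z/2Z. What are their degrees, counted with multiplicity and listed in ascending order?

1, 1, 1

Write f(t) = t³ + t².
Roots in Z/2Z: f(0) = 0 → root; f(1) = 0 → root.
Linear factors from roots: (t), (t + 1).
Complete factorization: f(t) = (t + 1)·(t)^2.
Factor degrees with multiplicity: 1 + 1 + 1 = 3.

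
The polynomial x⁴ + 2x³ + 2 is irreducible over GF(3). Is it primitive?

Yes

Write f(x) = x⁴ + 2x³ + 2.
|GF(3^4)^×| = 3^4 − 1 = 80. Prime factorization: 80 = 2^4·5.
f is primitive ⇔ x has order 80 in GF(3)[x]/(f), i.e. x^(80/q) ≠ 1 for each prime q | 80.
x^(40) mod f = 2.
x^(16) mod f = 2x² + x + 2.
None equal 1, so x has full order 80; f is primitive.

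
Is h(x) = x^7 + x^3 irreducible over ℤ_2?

Check for roots in ℤ_2: h(0) = 0 → root; h(1) = 0 → root.
h(0) = 0, so (x) divides h(x); h is reducible.

No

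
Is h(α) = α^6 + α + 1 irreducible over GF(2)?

Yes

Check for roots in GF(2): h(0) = 1; h(1) = 1.
No roots, so no linear factors.
Monic irreducibles of degree 2 over GF(2): α^2 + α + 1.
None of them divide h (all give nonzero remainder).
Monic irreducibles of degree 3 over GF(2): α^3 + α + 1, α^3 + α^2 + 1.
None of them divide h (all give nonzero remainder).
No irreducible factor of degree ≤ 3 exists, so h is irreducible over GF(2).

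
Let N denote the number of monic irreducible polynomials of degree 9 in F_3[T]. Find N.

The number of monic irreducibles of degree 9 over GF(3) is (1/9)·Σ_{d∣9} μ(9/d) 3^d.
Divisors of 9: 1, 3, 9; μ(9/d) for each: 0, -1, 1.
Σ = − 3^3 + 3^9 = 19656.
N = 19656/9 = 2184.

2184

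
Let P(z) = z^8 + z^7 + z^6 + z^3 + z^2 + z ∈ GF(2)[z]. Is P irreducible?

No

Check for roots in GF(2): P(0) = 0 → root; P(1) = 0 → root.
P(0) = 0, so (z) divides P(z); P is reducible.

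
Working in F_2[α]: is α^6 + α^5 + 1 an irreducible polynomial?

Write P(α) = α^6 + α^5 + 1.
Check for roots in F_2: P(0) = 1; P(1) = 1.
No roots, so no linear factors.
Monic irreducibles of degree 2 over GF(2): α^2 + α + 1.
None of them divide P (all give nonzero remainder).
Monic irreducibles of degree 3 over GF(2): α^3 + α + 1, α^3 + α^2 + 1.
None of them divide P (all give nonzero remainder).
No irreducible factor of degree ≤ 3 exists, so P is irreducible over GF(2).

Yes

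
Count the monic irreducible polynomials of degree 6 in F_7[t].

x^(7^6) − x is the product of all monic irreducibles of degree dividing 6; Möbius inversion gives N = (1/6) Σ μ(6/d)·7^d.
Divisors of 6: 1, 2, 3, 6; μ(6/d) for each: 1, -1, -1, 1.
Σ = 7^1 − 7^2 − 7^3 + 7^6 = 117264.
N = 117264/6 = 19544.

19544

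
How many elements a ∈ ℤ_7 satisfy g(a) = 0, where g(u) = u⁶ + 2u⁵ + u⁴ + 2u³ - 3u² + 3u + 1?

Evaluate at each of the 7 elements of ℤ_7:
g(0) = 1; g(1) = 0 → root; g(2) = 1; g(3) = 3; g(4) = 4; g(5) = 4; g(6) = 0 → root.
Roots: {1, 6}.

2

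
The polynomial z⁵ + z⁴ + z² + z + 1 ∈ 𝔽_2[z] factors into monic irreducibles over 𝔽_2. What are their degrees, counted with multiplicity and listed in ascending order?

Write g(z) = z⁵ + z⁴ + z² + z + 1.
Roots in 𝔽_2: g(0) = 1; g(1) = 1.
Complete factorization: g(z) = (z⁵ + z⁴ + z² + z + 1).
Factor degrees with multiplicity: 5 = 5.

5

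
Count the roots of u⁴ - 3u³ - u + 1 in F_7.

0

Write P(u) = u⁴ - 3u³ - u + 1.
Evaluate at each of the 7 elements of F_7:
P(0) = 1; P(1) = 5; P(2) = 5; P(3) = 5; P(4) = 5; P(5) = 1; P(6) = 6.
No element is a root.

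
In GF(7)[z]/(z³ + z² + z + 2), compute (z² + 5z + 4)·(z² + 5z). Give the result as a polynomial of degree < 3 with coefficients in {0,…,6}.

5z^2 + 2z + 3

Multiply in GF(7)[z]: (z² + 5z + 4)·(z² + 5z) = z⁴ + 3z³ + z² + 6z.
Reduce using z³ ≡ 6z² + 6z + 5 (mod z³ + z² + z + 2).
Reduced: 5z² + 2z + 3.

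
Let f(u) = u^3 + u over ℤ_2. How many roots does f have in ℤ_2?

2

Evaluate at each of the 2 elements of ℤ_2:
f(0) = 0 → root; f(1) = 0 → root.
Roots: {0, 1}.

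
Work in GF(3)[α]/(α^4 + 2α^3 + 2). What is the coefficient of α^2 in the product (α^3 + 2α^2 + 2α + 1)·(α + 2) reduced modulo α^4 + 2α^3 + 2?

Multiply in GF(3)[α]: (α^3 + 2α^2 + 2α + 1)·(α + 2) = α^4 + α^3 + 2α + 2.
Reduce using α^4 ≡ α^3 + 1 (mod α^4 + 2α^3 + 2).
Reduced: 2α^3 + 2α.

0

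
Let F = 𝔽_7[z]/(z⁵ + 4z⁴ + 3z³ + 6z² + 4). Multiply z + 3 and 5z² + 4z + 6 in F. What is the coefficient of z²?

5

Multiply in 𝔽_7[z]: (z + 3)·(5z² + 4z + 6) = 5z³ + 5z² + 4z + 4.
Reduced: 5z³ + 5z² + 4z + 4.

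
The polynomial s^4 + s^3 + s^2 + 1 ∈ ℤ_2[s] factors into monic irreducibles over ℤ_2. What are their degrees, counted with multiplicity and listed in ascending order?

Write h(s) = s^4 + s^3 + s^2 + 1.
Roots in ℤ_2: h(0) = 1; h(1) = 0 → root.
Linear factors from roots: (s + 1).
Complete factorization: h(s) = (s + 1)·(s^3 + s + 1).
Factor degrees with multiplicity: 1 + 3 = 4.

1, 3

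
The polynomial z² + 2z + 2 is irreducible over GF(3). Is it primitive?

Write f(z) = z² + 2z + 2.
|GF(3^2)^×| = 3^2 − 1 = 8. Prime factorization: 8 = 2^3.
f is primitive ⇔ z has order 8 in GF(3)[z]/(f), i.e. z^(8/q) ≠ 1 for each prime q | 8.
z^(4) mod f = 2.
None equal 1, so z has full order 8; f is primitive.

Yes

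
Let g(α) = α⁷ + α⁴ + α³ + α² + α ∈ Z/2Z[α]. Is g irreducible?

Check for roots in Z/2Z: g(0) = 0 → root; g(1) = 1.
g(0) = 0, so (α) divides g(α); g is reducible.

No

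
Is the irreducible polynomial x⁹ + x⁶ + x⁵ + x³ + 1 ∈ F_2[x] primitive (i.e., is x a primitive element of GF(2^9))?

Write f(x) = x⁹ + x⁶ + x⁵ + x³ + 1.
|GF(2^9)^×| = 2^9 − 1 = 511. Prime factorization: 511 = 7·73.
f is primitive ⇔ x has order 511 in GF(2)[x]/(f), i.e. x^(511/q) ≠ 1 for each prime q | 511.
x^(73) mod f = x⁶ + x⁵ + x³ + x² + x.
x^(7) mod f = x⁷.
None equal 1, so x has full order 511; f is primitive.

Yes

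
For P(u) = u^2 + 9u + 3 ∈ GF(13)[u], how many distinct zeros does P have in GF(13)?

Evaluate at each of the 13 elements of GF(13):
P(0) = 3; P(1) = 0 → root; P(2) = 12; P(3) = 0 → root; P(4) = 3; P(5) = 8; P(6) = 2; P(7) = 11; P(8) = 9; P(9) = 9; P(10) = 11; P(11) = 2; P(12) = 8.
Roots: {1, 3}.

2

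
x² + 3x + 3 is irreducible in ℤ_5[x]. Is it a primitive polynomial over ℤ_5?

Yes

Write f(x) = x² + 3x + 3.
|GF(5^2)^×| = 5^2 − 1 = 24. Prime factorization: 24 = 2^3·3.
f is primitive ⇔ x has order 24 in GF(5)[x]/(f), i.e. x^(24/q) ≠ 1 for each prime q | 24.
x^(12) mod f = 4.
x^(8) mod f = x + 1.
None equal 1, so x has full order 24; f is primitive.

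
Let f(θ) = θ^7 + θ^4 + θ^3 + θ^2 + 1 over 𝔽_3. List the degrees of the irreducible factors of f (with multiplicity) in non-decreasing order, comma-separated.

7

Roots in 𝔽_3: f(0) = 1; f(1) = 2; f(2) = 1.
Complete factorization: f(θ) = (θ^7 + θ^4 + θ^3 + θ^2 + 1).
Factor degrees with multiplicity: 7 = 7.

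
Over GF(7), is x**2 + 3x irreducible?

Write h(x) = x**2 + 3x.
Check for roots in GF(7): h(0) = 0 → root; h(1) = 4; h(2) = 3; h(3) = 4; h(4) = 0 → root; h(5) = 5; h(6) = 5.
h(0) = 0, so (x) divides h(x); h is reducible.

No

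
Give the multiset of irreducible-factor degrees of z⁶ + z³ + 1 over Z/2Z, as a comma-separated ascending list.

6

Write h(z) = z⁶ + z³ + 1.
Roots in Z/2Z: h(0) = 1; h(1) = 1.
Complete factorization: h(z) = (z⁶ + z³ + 1).
Factor degrees with multiplicity: 6 = 6.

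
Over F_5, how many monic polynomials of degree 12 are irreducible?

x^(5^12) − x is the product of all monic irreducibles of degree dividing 12; Möbius inversion gives N = (1/12) Σ μ(12/d)·5^d.
Divisors of 12: 1, 2, 3, 4, 6, 12; μ(12/d) for each: 0, 1, 0, -1, -1, 1.
Σ = 5^2 − 5^4 − 5^6 + 5^12 = 244124400.
N = 244124400/12 = 20343700.

20343700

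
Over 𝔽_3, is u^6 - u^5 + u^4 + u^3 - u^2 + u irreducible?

No

Write h(u) = u^6 - u^5 + u^4 + u^3 - u^2 + u.
Check for roots in 𝔽_3: h(0) = 0 → root; h(1) = 2; h(2) = 0 → root.
h(0) = 0, so (u) divides h(u); h is reducible.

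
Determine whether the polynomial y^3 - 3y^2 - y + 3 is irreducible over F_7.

No

Write m(y) = y^3 - 3y^2 - y + 3.
Check for roots in F_7: m(0) = 3; m(1) = 0 → root; m(2) = 4; m(3) = 0 → root; m(4) = 1; m(5) = 6; m(6) = 0 → root.
m(1) = 0, so (y − 1) divides m(y); m is reducible.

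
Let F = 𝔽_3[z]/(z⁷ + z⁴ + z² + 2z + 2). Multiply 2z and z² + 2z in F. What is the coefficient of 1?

Multiply in 𝔽_3[z]: (2z)·(z² + 2z) = 2z³ + z².
Reduced: 2z³ + z².

0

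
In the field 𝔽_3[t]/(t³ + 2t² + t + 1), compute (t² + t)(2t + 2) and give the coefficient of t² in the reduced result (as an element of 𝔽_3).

Multiply in 𝔽_3[t]: (t² + t)·(2t + 2) = 2t³ + t² + 2t.
Reduce using t³ ≡ t² + 2t + 2 (mod t³ + 2t² + t + 1).
Reduced: 1.

0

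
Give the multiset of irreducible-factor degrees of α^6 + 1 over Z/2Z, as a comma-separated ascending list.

1, 1, 2, 2

Write f(α) = α^6 + 1.
Roots in Z/2Z: f(0) = 1; f(1) = 0 → root.
Linear factors from roots: (α + 1).
Complete factorization: f(α) = (α + 1)^2·(α^2 + α + 1)^2.
Factor degrees with multiplicity: 1 + 1 + 2 + 2 = 6.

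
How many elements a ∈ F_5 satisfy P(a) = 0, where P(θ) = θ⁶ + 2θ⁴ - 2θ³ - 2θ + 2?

Evaluate at each of the 5 elements of F_5:
P(0) = 2; P(1) = 1; P(2) = 3; P(3) = 3; P(4) = 4.
No element is a root.

0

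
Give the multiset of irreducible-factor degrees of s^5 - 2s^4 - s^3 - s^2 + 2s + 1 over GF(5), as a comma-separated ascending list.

Write g(s) = s^5 - 2s^4 - s^3 - s^2 + 2s + 1.
Roots in GF(5): g(0) = 1; g(1) = 0 → root; g(2) = 3; g(3) = 2; g(4) = 1.
Linear factors from roots: (s - 1).
Complete factorization: g(s) = (s - 1)·(s^2 + s + 1)·(s^2 - 2s - 1).
Factor degrees with multiplicity: 1 + 2 + 2 = 5.

1, 2, 2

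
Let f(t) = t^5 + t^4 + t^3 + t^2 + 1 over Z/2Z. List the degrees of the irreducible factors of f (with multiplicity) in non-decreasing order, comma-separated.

5

Roots in Z/2Z: f(0) = 1; f(1) = 1.
Complete factorization: f(t) = (t^5 + t^4 + t^3 + t^2 + 1).
Factor degrees with multiplicity: 5 = 5.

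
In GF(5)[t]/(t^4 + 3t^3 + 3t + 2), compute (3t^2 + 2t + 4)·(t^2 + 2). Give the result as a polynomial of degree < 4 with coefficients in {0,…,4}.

3t^3 + 2

Multiply in GF(5)[t]: (3t^2 + 2t + 4)·(t^2 + 2) = 3t^4 + 2t^3 + 4t + 3.
Reduce using t^4 ≡ 2t^3 + 2t + 3 (mod t^4 + 3t^3 + 3t + 2).
Reduced: 3t^3 + 2.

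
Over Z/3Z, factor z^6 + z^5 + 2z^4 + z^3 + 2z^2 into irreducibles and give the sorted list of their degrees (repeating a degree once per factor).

1, 1, 1, 3

Write f(z) = z^6 + z^5 + 2z^4 + z^3 + 2z^2.
Roots in Z/3Z: f(0) = 0 → root; f(1) = 1; f(2) = 0 → root.
Linear factors from roots: (z), (z + 1).
Complete factorization: f(z) = (z + 1)·(z)^2·(z^3 + 2z + 2).
Factor degrees with multiplicity: 1 + 1 + 1 + 3 = 6.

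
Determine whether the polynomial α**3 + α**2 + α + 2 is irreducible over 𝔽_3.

Write P(α) = α**3 + α**2 + α + 2.
Check for roots in 𝔽_3: P(0) = 2; P(1) = 2; P(2) = 1.
No roots. A degree-3 polynomial over a field with no linear factor is irreducible.

Yes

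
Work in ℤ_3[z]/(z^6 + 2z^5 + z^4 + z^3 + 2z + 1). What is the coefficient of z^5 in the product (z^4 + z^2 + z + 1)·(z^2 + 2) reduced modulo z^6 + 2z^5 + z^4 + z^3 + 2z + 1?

Multiply in ℤ_3[z]: (z^4 + z^2 + z + 1)·(z^2 + 2) = z^6 + z^3 + 2z + 2.
Reduce using z^6 ≡ z^5 + 2z^4 + 2z^3 + z + 2 (mod z^6 + 2z^5 + z^4 + z^3 + 2z + 1).
Reduced: z^5 + 2z^4 + 1.

1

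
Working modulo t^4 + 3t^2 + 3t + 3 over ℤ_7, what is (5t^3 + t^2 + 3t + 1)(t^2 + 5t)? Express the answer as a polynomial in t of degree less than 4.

Multiply in ℤ_7[t]: (5t^3 + t^2 + 3t + 1)·(t^2 + 5t) = 5t^5 + 5t^4 + t^3 + 2t^2 + 5t.
Reduce using t^4 ≡ 4t^2 + 4t + 4 (mod t^4 + 3t^2 + 3t + 3).
Reduced: 3t + 6.

3t + 6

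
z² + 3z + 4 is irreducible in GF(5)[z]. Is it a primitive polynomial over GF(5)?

No

Write f(z) = z² + 3z + 4.
|GF(5^2)^×| = 5^2 − 1 = 24. Prime factorization: 24 = 2^3·3.
f is primitive ⇔ z has order 24 in GF(5)[z]/(f), i.e. z^(24/q) ≠ 1 for each prime q | 24.
z^(12) mod f = 1
z^(8) mod f = 3z + 4.
Since z^(12) = 1, the order of z divides 12 < 24; not primitive.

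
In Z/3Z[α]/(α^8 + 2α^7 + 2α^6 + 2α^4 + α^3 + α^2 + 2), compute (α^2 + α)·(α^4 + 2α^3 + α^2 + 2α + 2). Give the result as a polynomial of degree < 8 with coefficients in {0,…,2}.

Multiply in Z/3Z[α]: (α^2 + α)·(α^4 + 2α^3 + α^2 + 2α + 2) = α^6 + α^2 + 2α.
Reduced: α^6 + α^2 + 2α.

α^6 + α^2 + 2α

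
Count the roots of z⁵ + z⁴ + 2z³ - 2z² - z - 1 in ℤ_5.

Write g(z) = z⁵ + z⁴ + 2z³ - 2z² - z - 1.
Evaluate at each of the 5 elements of ℤ_5:
g(0) = 4; g(1) = 0 → root; g(2) = 3; g(3) = 1; g(4) = 1.
Roots: {1}.

1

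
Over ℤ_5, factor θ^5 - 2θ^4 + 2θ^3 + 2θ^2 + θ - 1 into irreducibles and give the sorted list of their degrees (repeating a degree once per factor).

Write g(θ) = θ^5 - 2θ^4 + 2θ^3 + 2θ^2 + θ - 1.
Roots in ℤ_5: g(0) = 4; g(1) = 3; g(2) = 0 → root; g(3) = 0 → root; g(4) = 0 → root.
Linear factors from roots: (θ - 2), (θ + 2), (θ + 1).
Complete factorization: g(θ) = (θ + 1)·(θ + 2)·(θ - 2)·(θ^2 + 2θ - 1).
Factor degrees with multiplicity: 1 + 1 + 1 + 2 = 5.

1, 1, 1, 2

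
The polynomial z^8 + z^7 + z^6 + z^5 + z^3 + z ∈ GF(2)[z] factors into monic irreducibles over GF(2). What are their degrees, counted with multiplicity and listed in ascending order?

1, 1, 1, 2, 3

Write f(z) = z^8 + z^7 + z^6 + z^5 + z^3 + z.
Roots in GF(2): f(0) = 0 → root; f(1) = 0 → root.
Linear factors from roots: (z), (z + 1).
Complete factorization: f(z) = (z)·(z + 1)^2·(z^2 + z + 1)·(z^3 + z + 1).
Factor degrees with multiplicity: 1 + 1 + 1 + 2 + 3 = 8.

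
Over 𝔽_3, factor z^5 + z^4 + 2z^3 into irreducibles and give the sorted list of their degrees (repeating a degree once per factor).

1, 1, 1, 2

Write f(z) = z^5 + z^4 + 2z^3.
Roots in 𝔽_3: f(0) = 0 → root; f(1) = 1; f(2) = 1.
Linear factors from roots: (z).
Complete factorization: f(z) = (z)^3·(z^2 + z + 2).
Factor degrees with multiplicity: 1 + 1 + 1 + 2 = 5.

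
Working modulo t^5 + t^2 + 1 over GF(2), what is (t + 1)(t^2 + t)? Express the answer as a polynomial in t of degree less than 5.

t^3 + t

Multiply in GF(2)[t]: (t + 1)·(t^2 + t) = t^3 + t.
Reduced: t^3 + t.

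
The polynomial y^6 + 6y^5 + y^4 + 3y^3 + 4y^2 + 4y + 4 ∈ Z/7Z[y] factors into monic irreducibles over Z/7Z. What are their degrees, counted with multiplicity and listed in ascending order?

1, 2, 3

Write g(y) = y^6 + 6y^5 + y^4 + 3y^3 + 4y^2 + 4y + 4.
Linear factors from roots: (y + 4).
Complete factorization: g(y) = (y + 4)·(y^2 + 1)·(y^3 + 2y^2 + 6y + 1).
Factor degrees with multiplicity: 1 + 2 + 3 = 6.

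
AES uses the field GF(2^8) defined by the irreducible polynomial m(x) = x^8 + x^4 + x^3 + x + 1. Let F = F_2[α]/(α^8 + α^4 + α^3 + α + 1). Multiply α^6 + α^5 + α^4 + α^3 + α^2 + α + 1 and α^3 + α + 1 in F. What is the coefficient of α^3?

0

Multiply in F_2[α]: (α^6 + α^5 + α^4 + α^3 + α^2 + α + 1)·(α^3 + α + 1) = α^9 + α^8 + α^6 + α^5 + α^4 + α^3 + 1.
Reduce using α^8 ≡ α^4 + α^3 + α + 1 (mod α^8 + α^4 + α^3 + α + 1).
Reduced: α^6 + α^4 + α^2.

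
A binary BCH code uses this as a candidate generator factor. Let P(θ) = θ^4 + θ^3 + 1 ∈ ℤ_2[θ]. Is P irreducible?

Check for roots in ℤ_2: P(0) = 1; P(1) = 1.
No roots, so no linear factors.
Monic irreducibles of degree 2 over GF(2): θ^2 + θ + 1.
None of them divide P (all give nonzero remainder).
No irreducible factor of degree ≤ 2 exists, so P is irreducible over GF(2).

Yes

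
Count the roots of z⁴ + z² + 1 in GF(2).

Write f(z) = z⁴ + z² + 1.
Evaluate at each of the 2 elements of GF(2):
f(0) = 1; f(1) = 1.
No element is a root.

0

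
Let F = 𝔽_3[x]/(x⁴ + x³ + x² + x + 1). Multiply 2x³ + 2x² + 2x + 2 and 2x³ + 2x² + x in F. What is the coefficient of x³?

0

Multiply in 𝔽_3[x]: (2x³ + 2x² + 2x + 2)·(2x³ + 2x² + x) = x⁶ + 2x⁵ + x⁴ + x³ + 2x.
Reduce using x⁴ ≡ 2x³ + 2x² + 2x + 2 (mod x⁴ + x³ + x² + x + 1).
Reduced: 2x² + 2x + 1.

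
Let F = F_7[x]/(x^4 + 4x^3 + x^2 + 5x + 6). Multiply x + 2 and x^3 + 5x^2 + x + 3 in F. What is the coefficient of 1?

Multiply in F_7[x]: (x + 2)·(x^3 + 5x^2 + x + 3) = x^4 + 4x^2 + 5x + 6.
Reduce using x^4 ≡ 3x^3 + 6x^2 + 2x + 1 (mod x^4 + 4x^3 + x^2 + 5x + 6).
Reduced: 3x^3 + 3x^2.

0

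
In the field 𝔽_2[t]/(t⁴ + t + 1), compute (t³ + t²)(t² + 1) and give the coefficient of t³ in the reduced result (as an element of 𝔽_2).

1

Multiply in 𝔽_2[t]: (t³ + t²)·(t² + 1) = t⁵ + t⁴ + t³ + t².
Reduce using t⁴ ≡ t + 1 (mod t⁴ + t + 1).
Reduced: t³ + 1.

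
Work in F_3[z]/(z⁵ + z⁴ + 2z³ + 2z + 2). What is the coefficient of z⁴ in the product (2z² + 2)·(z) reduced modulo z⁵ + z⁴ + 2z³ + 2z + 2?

0

Multiply in F_3[z]: (2z² + 2)·(z) = 2z³ + 2z.
Reduced: 2z³ + 2z.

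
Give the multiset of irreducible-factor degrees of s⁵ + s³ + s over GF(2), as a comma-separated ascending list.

Write g(s) = s⁵ + s³ + s.
Roots in GF(2): g(0) = 0 → root; g(1) = 1.
Linear factors from roots: (s).
Complete factorization: g(s) = (s)·(s² + s + 1)^2.
Factor degrees with multiplicity: 1 + 2 + 2 = 5.

1, 2, 2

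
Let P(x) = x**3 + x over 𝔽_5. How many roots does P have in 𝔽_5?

Evaluate at each of the 5 elements of 𝔽_5:
P(0) = 0 → root; P(1) = 2; P(2) = 0 → root; P(3) = 0 → root; P(4) = 3.
Roots: {0, 2, 3}.

3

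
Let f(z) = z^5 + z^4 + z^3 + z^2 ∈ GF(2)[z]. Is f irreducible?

Check for roots in GF(2): f(0) = 0 → root; f(1) = 0 → root.
f(0) = 0, so (z) divides f(z); f is reducible.

No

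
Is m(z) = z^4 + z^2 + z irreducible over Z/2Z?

Check for roots in Z/2Z: m(0) = 0 → root; m(1) = 1.
m(0) = 0, so (z) divides m(z); m is reducible.

No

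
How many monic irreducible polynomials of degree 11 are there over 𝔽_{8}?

780903144

Gauss's count: N_{8}(11) = (1/11) Σ_{d|11} μ(11/d)·8^d.
Divisors of 11: 1, 11; μ(11/d) for each: -1, 1.
Σ = − 8^1 + 8^11 = 8589934584.
N = 8589934584/11 = 780903144.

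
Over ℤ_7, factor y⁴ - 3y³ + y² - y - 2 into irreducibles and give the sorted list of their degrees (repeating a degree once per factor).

Write h(y) = y⁴ - 3y³ + y² - y - 2.
Complete factorization: h(y) = (y⁴ - 3y³ + y² - y - 2).
Factor degrees with multiplicity: 4 = 4.

4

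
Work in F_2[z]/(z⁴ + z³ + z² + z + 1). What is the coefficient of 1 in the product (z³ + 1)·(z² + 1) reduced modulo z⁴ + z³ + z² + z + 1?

0

Multiply in F_2[z]: (z³ + 1)·(z² + 1) = z⁵ + z³ + z² + 1.
Reduce using z⁴ ≡ z³ + z² + z + 1 (mod z⁴ + z³ + z² + z + 1).
Reduced: z³ + z².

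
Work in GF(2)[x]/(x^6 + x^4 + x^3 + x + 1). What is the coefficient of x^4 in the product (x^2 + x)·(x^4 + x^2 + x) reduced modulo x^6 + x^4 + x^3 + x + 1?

Multiply in GF(2)[x]: (x^2 + x)·(x^4 + x^2 + x) = x^6 + x^5 + x^4 + x^2.
Reduce using x^6 ≡ x^4 + x^3 + x + 1 (mod x^6 + x^4 + x^3 + x + 1).
Reduced: x^5 + x^3 + x^2 + x + 1.

0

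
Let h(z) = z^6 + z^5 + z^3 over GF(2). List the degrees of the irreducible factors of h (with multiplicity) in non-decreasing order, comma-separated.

1, 1, 1, 3

Roots in GF(2): h(0) = 0 → root; h(1) = 1.
Linear factors from roots: (z).
Complete factorization: h(z) = (z)^3·(z^3 + z^2 + 1).
Factor degrees with multiplicity: 1 + 1 + 1 + 3 = 6.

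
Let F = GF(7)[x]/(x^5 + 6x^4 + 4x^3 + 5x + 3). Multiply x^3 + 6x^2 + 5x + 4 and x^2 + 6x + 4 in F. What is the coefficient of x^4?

Multiply in GF(7)[x]: (x^3 + 6x^2 + 5x + 4)·(x^2 + 6x + 4) = x^5 + 5x^4 + 3x^3 + 2x^2 + 2x + 2.
Reduce using x^5 ≡ x^4 + 3x^3 + 2x + 4 (mod x^5 + 6x^4 + 4x^3 + 5x + 3).
Reduced: 6x^4 + 6x^3 + 2x^2 + 4x + 6.

6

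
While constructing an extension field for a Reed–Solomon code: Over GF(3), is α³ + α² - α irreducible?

No

Write f(α) = α³ + α² - α.
Check for roots in GF(3): f(0) = 0 → root; f(1) = 1; f(2) = 1.
f(0) = 0, so (α) divides f(α); f is reducible.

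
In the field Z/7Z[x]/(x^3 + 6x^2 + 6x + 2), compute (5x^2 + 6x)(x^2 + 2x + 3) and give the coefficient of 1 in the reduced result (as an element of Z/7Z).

0

Multiply in Z/7Z[x]: (5x^2 + 6x)·(x^2 + 2x + 3) = 5x^4 + 2x^3 + 6x^2 + 4x.
Reduce using x^3 ≡ x^2 + x + 5 (mod x^3 + 6x^2 + 6x + 2).
Reduced: 4x^2 + x.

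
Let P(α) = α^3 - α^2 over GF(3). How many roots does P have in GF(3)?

Evaluate at each of the 3 elements of GF(3):
P(0) = 0 → root; P(1) = 0 → root; P(2) = 1.
Roots: {0, 1}.

2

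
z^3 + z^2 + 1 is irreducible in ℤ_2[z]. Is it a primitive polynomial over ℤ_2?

Yes

Write f(z) = z^3 + z^2 + 1.
|GF(2^3)^×| = 2^3 − 1 = 7. Prime factorization: 7 = 7.
f is primitive ⇔ z has order 7 in GF(2)[z]/(f), i.e. z^(7/q) ≠ 1 for each prime q | 7.
z^(1) mod f = z.
None equal 1, so z has full order 7; f is primitive.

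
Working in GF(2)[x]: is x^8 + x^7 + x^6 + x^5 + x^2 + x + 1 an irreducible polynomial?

Write m(x) = x^8 + x^7 + x^6 + x^5 + x^2 + x + 1.
Check for roots in GF(2): m(0) = 1; m(1) = 1.
No roots, so no linear factors.
Monic irreducibles of degree 2 over GF(2): x^2 + x + 1.
None of them divide m (all give nonzero remainder).
Monic irreducibles of degree 3 over GF(2): x^3 + x + 1, x^3 + x^2 + 1.
None of them divide m (all give nonzero remainder).
Monic irreducibles of degree 4 over GF(2): x^4 + x + 1, x^4 + x^3 + 1, x^4 + x^3 + x^2 + x + 1.
None of them divide m (all give nonzero remainder).
No irreducible factor of degree ≤ 4 exists, so m is irreducible over GF(2).

Yes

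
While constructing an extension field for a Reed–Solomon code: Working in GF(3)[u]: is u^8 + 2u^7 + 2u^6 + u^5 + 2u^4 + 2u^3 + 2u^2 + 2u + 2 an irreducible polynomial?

Yes

Write P(u) = u^8 + 2u^7 + 2u^6 + u^5 + 2u^4 + 2u^3 + 2u^2 + 2u + 2.
Check for roots in GF(3): P(0) = 2; P(1) = 1; P(2) = 2.
No roots, so no linear factors.
Monic irreducibles of degree 2 over GF(3): u^2 + 1, u^2 + u + 2, u^2 + 2u + 2.
None of them divide P (all give nonzero remainder).
Degree-3 irreducible divisors: test the 8 monic irreducibles of degree 3 over GF(3).
None of them divide P (all give nonzero remainder).
Degree-4 irreducible divisors: test the 18 monic irreducibles of degree 4 over GF(3).
None of them divide P (all give nonzero remainder).
No irreducible factor of degree ≤ 4 exists, so P is irreducible over GF(3).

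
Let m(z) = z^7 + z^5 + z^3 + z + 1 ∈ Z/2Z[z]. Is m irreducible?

Yes

Check for roots in Z/2Z: m(0) = 1; m(1) = 1.
No roots, so no linear factors.
Monic irreducibles of degree 2 over GF(2): z^2 + z + 1.
None of them divide m (all give nonzero remainder).
Monic irreducibles of degree 3 over GF(2): z^3 + z + 1, z^3 + z^2 + 1.
None of them divide m (all give nonzero remainder).
No irreducible factor of degree ≤ 3 exists, so m is irreducible over GF(2).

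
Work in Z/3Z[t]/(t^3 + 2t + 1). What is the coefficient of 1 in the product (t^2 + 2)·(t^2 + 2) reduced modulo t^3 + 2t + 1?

1

Multiply in Z/3Z[t]: (t^2 + 2)·(t^2 + 2) = t^4 + t^2 + 1.
Reduce using t^3 ≡ t + 2 (mod t^3 + 2t + 1).
Reduced: 2t^2 + 2t + 1.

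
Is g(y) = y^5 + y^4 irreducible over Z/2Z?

Check for roots in Z/2Z: g(0) = 0 → root; g(1) = 0 → root.
g(0) = 0, so (y) divides g(y); g is reducible.

No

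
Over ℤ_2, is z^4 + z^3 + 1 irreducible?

Yes

Write h(z) = z^4 + z^3 + 1.
Check for roots in ℤ_2: h(0) = 1; h(1) = 1.
No roots, so no linear factors.
Monic irreducibles of degree 2 over GF(2): z^2 + z + 1.
None of them divide h (all give nonzero remainder).
No irreducible factor of degree ≤ 2 exists, so h is irreducible over GF(2).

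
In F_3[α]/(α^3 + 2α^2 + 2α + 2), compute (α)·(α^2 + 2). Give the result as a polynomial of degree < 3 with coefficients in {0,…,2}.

Multiply in F_3[α]: (α)·(α^2 + 2) = α^3 + 2α.
Reduce using α^3 ≡ α^2 + α + 1 (mod α^3 + 2α^2 + 2α + 2).
Reduced: α^2 + 1.

α^2 + 1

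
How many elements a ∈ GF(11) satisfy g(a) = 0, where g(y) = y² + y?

2

Evaluate at each of the 11 elements of GF(11):
g(0) = 0 → root; g(1) = 2; g(2) = 6; g(3) = 1; g(4) = 9; g(5) = 8; g(6) = 9; g(7) = 1; g(8) = 6; g(9) = 2; g(10) = 0 → root.
Roots: {0, 10}.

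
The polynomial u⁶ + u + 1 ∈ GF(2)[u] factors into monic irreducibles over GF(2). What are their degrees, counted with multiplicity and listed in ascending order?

Write h(u) = u⁶ + u + 1.
Roots in GF(2): h(0) = 1; h(1) = 1.
Complete factorization: h(u) = (u⁶ + u + 1).
Factor degrees with multiplicity: 6 = 6.

6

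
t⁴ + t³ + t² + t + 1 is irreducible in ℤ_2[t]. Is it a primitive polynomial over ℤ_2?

No

Write f(t) = t⁴ + t³ + t² + t + 1.
|GF(2^4)^×| = 2^4 − 1 = 15. Prime factorization: 15 = 3·5.
f is primitive ⇔ t has order 15 in GF(2)[t]/(f), i.e. t^(15/q) ≠ 1 for each prime q | 15.
t^(5) mod f = 1
t^(3) mod f = t³.
Since t^(5) = 1, the order of t divides 5 < 15; not primitive.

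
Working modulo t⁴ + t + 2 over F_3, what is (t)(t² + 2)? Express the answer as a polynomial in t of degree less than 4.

Multiply in F_3[t]: (t)·(t² + 2) = t³ + 2t.
Reduced: t³ + 2t.

t^3 + 2t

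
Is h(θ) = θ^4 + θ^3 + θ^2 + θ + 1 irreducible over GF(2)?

Check for roots in GF(2): h(0) = 1; h(1) = 1.
No roots, so no linear factors.
Monic irreducibles of degree 2 over GF(2): θ^2 + θ + 1.
None of them divide h (all give nonzero remainder).
No irreducible factor of degree ≤ 2 exists, so h is irreducible over GF(2).

Yes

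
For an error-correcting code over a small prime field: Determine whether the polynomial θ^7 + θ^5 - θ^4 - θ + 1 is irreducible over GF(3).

Yes

Write m(θ) = θ^7 + θ^5 - θ^4 - θ + 1.
Check for roots in GF(3): m(0) = 1; m(1) = 1; m(2) = 2.
No roots, so no linear factors.
Monic irreducibles of degree 2 over GF(3): θ^2 + 1, θ^2 + θ - 1, θ^2 - θ - 1.
None of them divide m (all give nonzero remainder).
Degree-3 irreducible divisors: test the 8 monic irreducibles of degree 3 over GF(3).
None of them divide m (all give nonzero remainder).
No irreducible factor of degree ≤ 3 exists, so m is irreducible over GF(3).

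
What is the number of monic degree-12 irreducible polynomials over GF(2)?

335

Gauss's count: N_{2}(12) = (1/12) Σ_{d|12} μ(12/d)·2^d.
Divisors of 12: 1, 2, 3, 4, 6, 12; μ(12/d) for each: 0, 1, 0, -1, -1, 1.
Σ = 2^2 − 2^4 − 2^6 + 2^12 = 4020.
N = 4020/12 = 335.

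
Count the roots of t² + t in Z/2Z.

2

Write f(t) = t² + t.
Evaluate at each of the 2 elements of Z/2Z:
f(0) = 0 → root; f(1) = 0 → root.
Roots: {0, 1}.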